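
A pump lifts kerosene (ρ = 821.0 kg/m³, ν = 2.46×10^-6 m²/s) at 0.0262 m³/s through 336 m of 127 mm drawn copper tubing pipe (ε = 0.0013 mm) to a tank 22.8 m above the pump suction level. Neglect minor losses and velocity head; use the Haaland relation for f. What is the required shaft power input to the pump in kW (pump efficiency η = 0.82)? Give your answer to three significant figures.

P_shaft ≈ 8.48 kW

V = 4Q/(πD²) = 2.068 m/s; Re = 1.07×10^5; ε/D = 1.02×10^-5; f = 0.01762
h_f = f(L/D)V²/2g = 10.16 m
Total head H = z + h_f = 22.8 + 10.16 = 32.96 m
P_hyd = ρgQH = 821.0·9.81·0.0262·32.96 = 6.956 kW
P_shaft = P_hyd/η = 6.956/0.82 = 8.483 kW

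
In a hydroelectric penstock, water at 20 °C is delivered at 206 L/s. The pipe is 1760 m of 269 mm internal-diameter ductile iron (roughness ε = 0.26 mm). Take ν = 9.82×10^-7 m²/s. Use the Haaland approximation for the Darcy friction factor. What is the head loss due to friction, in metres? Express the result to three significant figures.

V = 4Q/(πD²) = 4·0.206/(π·0.269²) = 3.625 m/s
Re = VD/ν = 3.625·0.269/9.82×10^-7 = 9.93×10^5 → turbulent
ε/D = 0.26/269 = 9.67×10^-4
Haaland: f = 0.01979
h_f = f(L/D)V²/(2g) = 0.01979·(1760/0.269)·3.625²/(2·9.81) = 86.70 m

h_f ≈ 86.7 m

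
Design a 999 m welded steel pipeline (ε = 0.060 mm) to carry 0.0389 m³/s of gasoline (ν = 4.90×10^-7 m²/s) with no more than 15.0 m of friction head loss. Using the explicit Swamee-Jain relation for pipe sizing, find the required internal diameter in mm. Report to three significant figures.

D ≈ 172 mm

Swamee-Jain (Type III): D = 0.66·[ε^1.25·(LQ²/(gh_f))^4.75 + ν·Q^9.4·(L/(gh_f))^5.2]^0.04
LQ²/(gh_f) = 0.01027; L/(gh_f) = 6.789
Term 1 = ε^1.25·(…)^4.75 = 1.90×10^-15; Term 2 = ν·Q^9.4·(…)^5.2 = 5.77×10^-16
D = 0.66·(1.90×10^-15 + 5.77×10^-16)^0.04 = 0.1719 m = 172 mm
Check: V = 1.68 m/s, Re = 5.88×10^5, f = 0.01659, h_f = 13.8 m ≈ 15.0 m ✓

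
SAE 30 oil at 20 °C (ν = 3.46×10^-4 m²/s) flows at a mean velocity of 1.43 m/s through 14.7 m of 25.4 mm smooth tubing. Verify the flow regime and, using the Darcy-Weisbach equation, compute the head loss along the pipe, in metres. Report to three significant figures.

Re = VD/ν = 1.43·0.02540/3.46×10^-4 = 105 → laminar (Re < 2300)
f = 64/Re = 0.6097
h_f = f(L/D)V²/(2g) = 0.6097·(14.7/0.02540)·1.43²/(2·9.81) = 36.77 m

h_f ≈ 36.8 m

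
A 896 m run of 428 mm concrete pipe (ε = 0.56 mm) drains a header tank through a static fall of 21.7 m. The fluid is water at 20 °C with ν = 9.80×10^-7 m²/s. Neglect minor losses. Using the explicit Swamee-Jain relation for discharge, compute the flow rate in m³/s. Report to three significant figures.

Q ≈ 0.446 m³/s

Swamee-Jain (Type II): Q = -0.965·√(gD⁵h_f/L)·ln[ε/(3.7D) + √(3.17ν²L/(gD³h_f))]
√(gD⁵h_f/L) = √(9.81·0.428⁵·21.7/896) = 0.05841
ε/(3.7D) = 3.54×10^-4; √(3.17ν²L/(gD³h_f)) = 1.28×10^-5
Q = -0.965·0.05841·ln(3.664×10^-4) = 0.4460 m³/s
Check: V = 3.10 m/s, Re = 1.35×10^6, f = 0.02124, h_f = 21.8 m ≈ 21.7 m ✓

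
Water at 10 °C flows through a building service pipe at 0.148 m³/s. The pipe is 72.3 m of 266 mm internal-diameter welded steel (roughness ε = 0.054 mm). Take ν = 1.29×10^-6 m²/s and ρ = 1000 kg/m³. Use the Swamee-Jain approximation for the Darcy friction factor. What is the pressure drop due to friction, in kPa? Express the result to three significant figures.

V = 4Q/(πD²) = 4·0.148/(π·0.266²) = 2.663 m/s
Re = VD/ν = 2.663·0.266/1.29×10^-6 = 5.49×10^5 → turbulent
ε/D = 0.054/266 = 2.03×10^-4
Swamee-Jain: f = 0.01542
h_f = f(L/D)V²/(2g) = 0.01542·(72.3/0.266)·2.663²/(2·9.81) = 1.515 m
Δp = ρg·h_f = 1000·9.81·1.515 = 14.86 kPa

Δp ≈ 14.9 kPa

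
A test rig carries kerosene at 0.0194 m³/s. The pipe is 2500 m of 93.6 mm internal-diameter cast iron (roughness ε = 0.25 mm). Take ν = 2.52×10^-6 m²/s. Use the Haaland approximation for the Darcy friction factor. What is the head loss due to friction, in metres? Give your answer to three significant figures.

h_f ≈ 288 m

V = 4Q/(πD²) = 4·0.0194/(π·0.0936²) = 2.819 m/s
Re = VD/ν = 2.819·0.0936/2.52×10^-6 = 1.05×10^5 → turbulent
ε/D = 0.25/93.6 = 0.00267
Haaland: f = 0.02659
h_f = f(L/D)V²/(2g) = 0.02659·(2500/0.0936)·2.819²/(2·9.81) = 287.7 m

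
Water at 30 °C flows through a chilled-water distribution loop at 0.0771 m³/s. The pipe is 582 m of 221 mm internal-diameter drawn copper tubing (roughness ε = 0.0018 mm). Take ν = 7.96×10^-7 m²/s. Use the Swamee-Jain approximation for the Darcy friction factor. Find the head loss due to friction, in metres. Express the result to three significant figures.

h_f ≈ 7.04 m

V = 4Q/(πD²) = 4·0.0771/(π·0.221²) = 2.010 m/s
Re = VD/ν = 2.010·0.221/7.96×10^-7 = 5.58×10^5 → turbulent
ε/D = 0.0018/221 = 8.14×10^-6
Swamee-Jain: f = 0.01298
h_f = f(L/D)V²/(2g) = 0.01298·(582/0.221)·2.010²/(2·9.81) = 7.037 m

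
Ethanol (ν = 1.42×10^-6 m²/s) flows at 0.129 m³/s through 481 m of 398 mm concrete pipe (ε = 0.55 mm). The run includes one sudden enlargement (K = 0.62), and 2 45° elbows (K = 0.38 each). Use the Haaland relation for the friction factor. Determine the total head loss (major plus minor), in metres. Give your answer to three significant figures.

H_L ≈ 1.53 m

V = 4Q/(πD²) = 1.037 m/s; V²/2g = 0.05480 m
Re = 2.91×10^5, ε/D = 0.00138 → f = 0.02202 (Haaland)
Major: h_f = f(L/D)·V²/2g = 0.02202·1209·0.05480 = 1.459 m
Minor: ΣK = 1.38; h_m = ΣK·V²/2g = 0.07562 m
Total H_L = 1.459 + 0.07562 = 1.534 m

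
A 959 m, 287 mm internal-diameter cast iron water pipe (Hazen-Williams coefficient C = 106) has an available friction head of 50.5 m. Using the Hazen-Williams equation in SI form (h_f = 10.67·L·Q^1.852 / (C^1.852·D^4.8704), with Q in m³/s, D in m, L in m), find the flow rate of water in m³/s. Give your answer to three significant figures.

Q ≈ 0.226 m³/s

Rearranging: Q = [h_f·C^1.852·D^4.8704 / (10.67·L)]^(1/1.852)
Q = [50.5·106^1.852·0.287^4.8704 / (10.67·959)]^0.540 = 0.2260 m³/s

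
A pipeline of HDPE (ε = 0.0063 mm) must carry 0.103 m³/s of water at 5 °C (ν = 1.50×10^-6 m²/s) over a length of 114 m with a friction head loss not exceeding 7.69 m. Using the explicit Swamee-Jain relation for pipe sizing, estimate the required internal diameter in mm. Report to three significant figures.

Swamee-Jain (Type III): D = 0.66·[ε^1.25·(LQ²/(gh_f))^4.75 + ν·Q^9.4·(L/(gh_f))^5.2]^0.04
LQ²/(gh_f) = 0.01603; L/(gh_f) = 1.511
Term 1 = ε^1.25·(…)^4.75 = 9.39×10^-16; Term 2 = ν·Q^9.4·(…)^5.2 = 6.75×10^-15
D = 0.66·(9.39×10^-16 + 6.75×10^-15)^0.04 = 0.1799 m = 180 mm
Check: V = 4.05 m/s, Re = 4.86×10^5, f = 0.01369, h_f = 7.26 m ≈ 7.69 m ✓

D ≈ 180 mm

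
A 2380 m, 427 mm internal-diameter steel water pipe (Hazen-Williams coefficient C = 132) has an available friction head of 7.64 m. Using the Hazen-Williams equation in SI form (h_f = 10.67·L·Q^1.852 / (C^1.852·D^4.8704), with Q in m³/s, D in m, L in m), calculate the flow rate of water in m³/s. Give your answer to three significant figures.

Rearranging: Q = [h_f·C^1.852·D^4.8704 / (10.67·L)]^(1/1.852)
Q = [7.64·132^1.852·0.427^4.8704 / (10.67·2380)]^0.540 = 0.1767 m³/s

Q ≈ 0.177 m³/s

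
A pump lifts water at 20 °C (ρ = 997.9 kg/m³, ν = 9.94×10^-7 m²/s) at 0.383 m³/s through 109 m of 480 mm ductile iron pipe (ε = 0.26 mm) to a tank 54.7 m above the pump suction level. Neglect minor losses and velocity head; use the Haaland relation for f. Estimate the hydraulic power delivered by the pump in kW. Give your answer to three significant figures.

V = 4Q/(πD²) = 2.117 m/s; Re = 1.02×10^6; ε/D = 5.42×10^-4; f = 0.01744
h_f = f(L/D)V²/2g = 0.9044 m
Total head H = z + h_f = 54.7 + 0.9044 = 55.60 m
P_hyd = ρgQH = 997.9·9.81·0.383·55.60 = 208.5 kW

P_hyd ≈ 208 kW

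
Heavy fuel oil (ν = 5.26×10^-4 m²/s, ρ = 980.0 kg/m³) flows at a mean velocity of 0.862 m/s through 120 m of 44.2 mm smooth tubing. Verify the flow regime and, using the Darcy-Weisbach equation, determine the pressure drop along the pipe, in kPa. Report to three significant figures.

Re = VD/ν = 0.862·0.04420/5.26×10^-4 = 72.4 → laminar (Re < 2300)
f = 64/Re = 0.8836
h_f = f(L/D)V²/(2g) = 0.8836·(120/0.04420)·0.862²/(2·9.81) = 90.85 m
Δp = ρg·h_f = 980.0·9.81·90.85 = 873.4 kPa

Δp ≈ 873 kPa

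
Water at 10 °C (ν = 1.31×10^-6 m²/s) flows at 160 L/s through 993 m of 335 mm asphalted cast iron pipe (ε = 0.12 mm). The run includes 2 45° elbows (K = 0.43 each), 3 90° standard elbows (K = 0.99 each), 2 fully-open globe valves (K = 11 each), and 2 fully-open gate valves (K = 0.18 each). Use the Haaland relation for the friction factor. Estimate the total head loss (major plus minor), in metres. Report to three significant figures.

V = 4Q/(πD²) = 1.815 m/s; V²/2g = 0.1680 m
Re = 4.64×10^5, ε/D = 3.58×10^-4 → f = 0.01668 (Haaland)
Major: h_f = f(L/D)·V²/2g = 0.01668·2964·0.1680 = 8.302 m
Minor: ΣK = 26.2; h_m = ΣK·V²/2g = 4.399 m
Total H_L = 8.302 + 4.399 = 12.70 m

H_L ≈ 12.7 m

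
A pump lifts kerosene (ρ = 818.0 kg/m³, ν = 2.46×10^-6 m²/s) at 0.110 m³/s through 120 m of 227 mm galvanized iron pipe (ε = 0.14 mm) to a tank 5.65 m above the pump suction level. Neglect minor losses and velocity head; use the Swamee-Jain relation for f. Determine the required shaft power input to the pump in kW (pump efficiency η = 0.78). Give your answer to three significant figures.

V = 4Q/(πD²) = 2.718 m/s; Re = 2.51×10^5; ε/D = 6.17×10^-4; f = 0.01919
h_f = f(L/D)V²/2g = 3.821 m
Total head H = z + h_f = 5.65 + 3.821 = 9.471 m
P_hyd = ρgQH = 818.0·9.81·0.110·9.471 = 8.360 kW
P_shaft = P_hyd/η = 8.360/0.78 = 10.72 kW

P_shaft ≈ 10.7 kW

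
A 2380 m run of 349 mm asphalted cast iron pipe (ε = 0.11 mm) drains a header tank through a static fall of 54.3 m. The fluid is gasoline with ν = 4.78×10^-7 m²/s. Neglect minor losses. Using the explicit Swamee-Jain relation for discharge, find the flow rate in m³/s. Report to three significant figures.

Q ≈ 0.305 m³/s

Swamee-Jain (Type II): Q = -0.965·√(gD⁵h_f/L)·ln[ε/(3.7D) + √(3.17ν²L/(gD³h_f))]
√(gD⁵h_f/L) = √(9.81·0.349⁵·54.3/2380) = 0.03404
ε/(3.7D) = 8.52×10^-5; √(3.17ν²L/(gD³h_f)) = 8.73×10^-6
Q = -0.965·0.03404·ln(9.391×10^-5) = 0.3046 m³/s
Check: V = 3.18 m/s, Re = 2.32×10^6, f = 0.01548, h_f = 54.6 m ≈ 54.3 m ✓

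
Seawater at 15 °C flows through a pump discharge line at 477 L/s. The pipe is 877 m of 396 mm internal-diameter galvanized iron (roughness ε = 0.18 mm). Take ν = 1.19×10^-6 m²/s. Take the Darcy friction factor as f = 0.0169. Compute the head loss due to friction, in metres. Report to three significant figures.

V = 4Q/(πD²) = 4·0.477/(π·0.396²) = 3.873 m/s
h_f = f(L/D)V²/(2g) = 0.01690·(877/0.396)·3.873²/(2·9.81) = 28.61 m

h_f ≈ 28.6 m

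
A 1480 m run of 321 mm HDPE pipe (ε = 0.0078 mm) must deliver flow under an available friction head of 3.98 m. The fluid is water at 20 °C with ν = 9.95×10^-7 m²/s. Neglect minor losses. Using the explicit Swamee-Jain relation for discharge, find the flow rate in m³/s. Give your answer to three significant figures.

Q ≈ 0.0880 m³/s

Swamee-Jain (Type II): Q = -0.965·√(gD⁵h_f/L)·ln[ε/(3.7D) + √(3.17ν²L/(gD³h_f))]
√(gD⁵h_f/L) = √(9.81·0.321⁵·3.98/1480) = 0.009482
ε/(3.7D) = 6.57×10^-6; √(3.17ν²L/(gD³h_f)) = 6.00×10^-5
Q = -0.965·0.009482·ln(6.654×10^-5) = 0.08800 m³/s
Check: V = 1.09 m/s, Re = 3.51×10^5, f = 0.01427, h_f = 3.97 m ≈ 3.98 m ✓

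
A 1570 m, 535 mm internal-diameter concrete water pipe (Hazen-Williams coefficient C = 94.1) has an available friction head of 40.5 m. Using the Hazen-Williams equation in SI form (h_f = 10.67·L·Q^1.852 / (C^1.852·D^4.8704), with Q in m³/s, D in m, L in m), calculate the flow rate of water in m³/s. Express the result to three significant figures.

Q ≈ 0.702 m³/s

Rearranging: Q = [h_f·C^1.852·D^4.8704 / (10.67·L)]^(1/1.852)
Q = [40.5·94.1^1.852·0.535^4.8704 / (10.67·1570)]^0.540 = 0.7020 m³/s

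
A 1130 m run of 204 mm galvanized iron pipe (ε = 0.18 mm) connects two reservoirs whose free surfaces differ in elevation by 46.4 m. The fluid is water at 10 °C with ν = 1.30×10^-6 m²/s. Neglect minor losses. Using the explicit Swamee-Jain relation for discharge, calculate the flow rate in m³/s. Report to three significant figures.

Swamee-Jain (Type II): Q = -0.965·√(gD⁵h_f/L)·ln[ε/(3.7D) + √(3.17ν²L/(gD³h_f))]
√(gD⁵h_f/L) = √(9.81·0.204⁵·46.4/1130) = 0.01193
ε/(3.7D) = 2.38×10^-4; √(3.17ν²L/(gD³h_f)) = 3.96×10^-5
Q = -0.965·0.01193·ln(2.781×10^-4) = 0.09426 m³/s
Check: V = 2.88 m/s, Re = 4.53×10^5, f = 0.01989, h_f = 46.7 m ≈ 46.4 m ✓

Q ≈ 0.0943 m³/s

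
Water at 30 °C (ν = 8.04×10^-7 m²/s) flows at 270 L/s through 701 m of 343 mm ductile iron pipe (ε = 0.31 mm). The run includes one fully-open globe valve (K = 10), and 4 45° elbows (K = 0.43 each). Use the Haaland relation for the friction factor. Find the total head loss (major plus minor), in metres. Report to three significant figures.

V = 4Q/(πD²) = 2.922 m/s; V²/2g = 0.4352 m
Re = 1.25×10^6, ε/D = 9.04×10^-4 → f = 0.01943 (Haaland)
Major: h_f = f(L/D)·V²/2g = 0.01943·2044·0.4352 = 17.28 m
Minor: ΣK = 11.7; h_m = ΣK·V²/2g = 5.100 m
Total H_L = 17.28 + 5.100 = 22.38 m

H_L ≈ 22.4 m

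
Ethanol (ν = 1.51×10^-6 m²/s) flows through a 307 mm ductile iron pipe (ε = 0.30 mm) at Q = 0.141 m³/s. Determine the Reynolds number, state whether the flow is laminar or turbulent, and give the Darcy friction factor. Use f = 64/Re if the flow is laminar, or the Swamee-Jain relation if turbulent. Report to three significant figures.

Re ≈ 3.87×10^5; turbulent; f ≈ 0.0204

V = 4Q/(πD²) = 1.905 m/s
Re = VD/ν = 1.905·0.307/1.51×10^-6 = 3.87×10^5
Re > 4000 → turbulent; ε/D = 9.77×10^-4
Swamee-Jain: f = 0.02043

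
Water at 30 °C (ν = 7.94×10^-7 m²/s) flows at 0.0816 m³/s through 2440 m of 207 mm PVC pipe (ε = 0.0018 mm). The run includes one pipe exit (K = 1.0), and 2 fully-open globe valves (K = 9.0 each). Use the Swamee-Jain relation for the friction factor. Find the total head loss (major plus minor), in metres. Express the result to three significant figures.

V = 4Q/(πD²) = 2.425 m/s; V²/2g = 0.2997 m
Re = 6.32×10^5, ε/D = 8.70×10^-6 → f = 0.01272 (Swamee-Jain)
Major: h_f = f(L/D)·V²/2g = 0.01272·11787·0.2997 = 44.93 m
Minor: ΣK = 19.0; h_m = ΣK·V²/2g = 5.693 m
Total H_L = 44.93 + 5.693 = 50.62 m

H_L ≈ 50.6 m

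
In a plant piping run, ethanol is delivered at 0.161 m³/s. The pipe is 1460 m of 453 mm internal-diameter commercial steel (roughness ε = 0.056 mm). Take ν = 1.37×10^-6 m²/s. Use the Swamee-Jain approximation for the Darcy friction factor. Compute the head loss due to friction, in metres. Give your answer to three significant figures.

h_f ≈ 2.53 m

V = 4Q/(πD²) = 4·0.161/(π·0.453²) = 0.9989 m/s
Re = VD/ν = 0.9989·0.453/1.37×10^-6 = 3.30×10^5 → turbulent
ε/D = 0.056/453 = 1.24×10^-4
Swamee-Jain: f = 0.01546
h_f = f(L/D)V²/(2g) = 0.01546·(1460/0.453)·0.9989²/(2·9.81) = 2.535 m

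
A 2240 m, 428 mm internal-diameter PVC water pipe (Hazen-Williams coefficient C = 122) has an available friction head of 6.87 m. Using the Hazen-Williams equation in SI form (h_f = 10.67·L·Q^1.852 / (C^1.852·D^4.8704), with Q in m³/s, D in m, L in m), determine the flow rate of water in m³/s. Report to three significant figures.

Rearranging: Q = [h_f·C^1.852·D^4.8704 / (10.67·L)]^(1/1.852)
Q = [6.87·122^1.852·0.428^4.8704 / (10.67·2240)]^0.540 = 0.1603 m³/s

Q ≈ 0.160 m³/s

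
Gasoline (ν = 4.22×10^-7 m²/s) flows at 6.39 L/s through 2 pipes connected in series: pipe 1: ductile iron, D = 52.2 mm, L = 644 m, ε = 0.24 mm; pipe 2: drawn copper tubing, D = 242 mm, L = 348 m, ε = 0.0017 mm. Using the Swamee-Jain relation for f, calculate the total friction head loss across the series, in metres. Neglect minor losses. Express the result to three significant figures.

H ≈ 168 m

Pipe 1: V = 2.986 m/s, Re = 3.69×10^5, ε/D = 0.00460, f = 0.03000, h_1 = f(L/D)V²/2g = 168.2 m
Pipe 2: V = 0.1389 m/s, Re = 7.97×10^4, ε/D = 7.02×10^-6, f = 0.01878, h_2 = f(L/D)V²/2g = 0.02657 m
Series → Q common, losses add: H = Σh = 168.2 m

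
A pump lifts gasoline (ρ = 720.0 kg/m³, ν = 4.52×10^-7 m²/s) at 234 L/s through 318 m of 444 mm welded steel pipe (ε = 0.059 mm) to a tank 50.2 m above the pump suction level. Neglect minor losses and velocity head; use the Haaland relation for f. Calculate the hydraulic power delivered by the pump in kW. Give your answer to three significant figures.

V = 4Q/(πD²) = 1.511 m/s; Re = 1.48×10^6; ε/D = 1.33×10^-4; f = 0.01346
h_f = f(L/D)V²/2g = 1.123 m
Total head H = z + h_f = 50.2 + 1.123 = 51.32 m
P_hyd = ρgQH = 720.0·9.81·0.234·51.32 = 84.83 kW

P_hyd ≈ 84.8 kW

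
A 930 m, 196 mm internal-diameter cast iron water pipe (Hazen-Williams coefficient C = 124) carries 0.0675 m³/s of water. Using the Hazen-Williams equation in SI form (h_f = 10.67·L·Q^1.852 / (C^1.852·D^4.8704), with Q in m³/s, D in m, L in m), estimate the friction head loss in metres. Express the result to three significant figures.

h_f ≈ 25.0 m

h_f = 10.67·930·0.0675^1.852 / (124^1.852·0.196^4.8704) = 25.03 m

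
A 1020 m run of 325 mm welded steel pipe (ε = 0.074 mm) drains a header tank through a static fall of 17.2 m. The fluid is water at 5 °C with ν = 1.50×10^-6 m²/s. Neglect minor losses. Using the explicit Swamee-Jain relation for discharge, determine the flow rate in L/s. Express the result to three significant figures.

Swamee-Jain (Type II): Q = -0.965·√(gD⁵h_f/L)·ln[ε/(3.7D) + √(3.17ν²L/(gD³h_f))]
√(gD⁵h_f/L) = √(9.81·0.325⁵·17.2/1020) = 0.02449
ε/(3.7D) = 6.15×10^-5; √(3.17ν²L/(gD³h_f)) = 3.54×10^-5
Q = -0.965·0.02449·ln(9.698×10^-5) = 0.2184 m³/s
Check: V = 2.63 m/s, Re = 5.70×10^5, f = 0.01561, h_f = 17.3 m ≈ 17.2 m ✓

Q ≈ 218 L/s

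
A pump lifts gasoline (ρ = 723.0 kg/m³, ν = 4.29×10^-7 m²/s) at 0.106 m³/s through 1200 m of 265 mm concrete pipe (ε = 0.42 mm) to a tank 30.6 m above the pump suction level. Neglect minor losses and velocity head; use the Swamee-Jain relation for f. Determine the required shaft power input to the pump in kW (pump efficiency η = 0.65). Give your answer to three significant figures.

P_shaft ≈ 57.4 kW

V = 4Q/(πD²) = 1.922 m/s; Re = 1.19×10^6; ε/D = 0.00158; f = 0.02229
h_f = f(L/D)V²/2g = 19.00 m
Total head H = z + h_f = 30.6 + 19.00 = 49.60 m
P_hyd = ρgQH = 723.0·9.81·0.106·49.60 = 37.29 kW
P_shaft = P_hyd/η = 37.29/0.65 = 57.37 kW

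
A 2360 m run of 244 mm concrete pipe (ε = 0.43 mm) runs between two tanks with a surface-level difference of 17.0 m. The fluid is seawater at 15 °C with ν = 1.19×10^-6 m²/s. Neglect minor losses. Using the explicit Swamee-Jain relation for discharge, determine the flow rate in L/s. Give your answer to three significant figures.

Swamee-Jain (Type II): Q = -0.965·√(gD⁵h_f/L)·ln[ε/(3.7D) + √(3.17ν²L/(gD³h_f))]
√(gD⁵h_f/L) = √(9.81·0.244⁵·17.0/2360) = 0.007818
ε/(3.7D) = 4.76×10^-4; √(3.17ν²L/(gD³h_f)) = 6.61×10^-5
Q = -0.965·0.007818·ln(5.424×10^-4) = 0.05673 m³/s
Check: V = 1.21 m/s, Re = 2.49×10^5, f = 0.02360, h_f = 17.1 m ≈ 17.0 m ✓

Q ≈ 56.7 L/s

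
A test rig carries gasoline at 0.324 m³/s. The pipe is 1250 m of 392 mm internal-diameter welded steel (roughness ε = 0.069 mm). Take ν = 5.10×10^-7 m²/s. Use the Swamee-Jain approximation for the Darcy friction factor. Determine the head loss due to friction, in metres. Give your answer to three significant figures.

h_f ≈ 16.4 m

V = 4Q/(πD²) = 4·0.324/(π·0.392²) = 2.685 m/s
Re = VD/ν = 2.685·0.392/5.10×10^-7 = 2.06×10^6 → turbulent
ε/D = 0.069/392 = 1.76×10^-4
Swamee-Jain: f = 0.01400
h_f = f(L/D)V²/(2g) = 0.01400·(1250/0.392)·2.685²/(2·9.81) = 16.40 m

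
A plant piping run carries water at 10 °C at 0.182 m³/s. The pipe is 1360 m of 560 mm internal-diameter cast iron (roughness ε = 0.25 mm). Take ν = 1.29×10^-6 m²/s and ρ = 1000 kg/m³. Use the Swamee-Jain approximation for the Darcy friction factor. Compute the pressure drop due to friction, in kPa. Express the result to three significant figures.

Δp ≈ 11.9 kPa

V = 4Q/(πD²) = 4·0.182/(π·0.560²) = 0.7389 m/s
Re = VD/ν = 0.7389·0.560/1.29×10^-6 = 3.21×10^5 → turbulent
ε/D = 0.25/560 = 4.46×10^-4
Swamee-Jain: f = 0.01792
h_f = f(L/D)V²/(2g) = 0.01792·(1360/0.560)·0.7389²/(2·9.81) = 1.211 m
Δp = ρg·h_f = 1000·9.81·1.211 = 11.88 kPa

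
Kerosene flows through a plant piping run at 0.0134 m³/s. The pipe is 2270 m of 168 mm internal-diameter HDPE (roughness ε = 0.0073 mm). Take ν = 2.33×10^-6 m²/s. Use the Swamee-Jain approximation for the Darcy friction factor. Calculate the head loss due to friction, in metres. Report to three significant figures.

V = 4Q/(πD²) = 4·0.0134/(π·0.168²) = 0.6045 m/s
Re = VD/ν = 0.6045·0.168/2.33×10^-6 = 4.36×10^4 → turbulent
ε/D = 0.0073/168 = 4.35×10^-5
Swamee-Jain: f = 0.02158
h_f = f(L/D)V²/(2g) = 0.02158·(2270/0.168)·0.6045²/(2·9.81) = 5.432 m

h_f ≈ 5.43 m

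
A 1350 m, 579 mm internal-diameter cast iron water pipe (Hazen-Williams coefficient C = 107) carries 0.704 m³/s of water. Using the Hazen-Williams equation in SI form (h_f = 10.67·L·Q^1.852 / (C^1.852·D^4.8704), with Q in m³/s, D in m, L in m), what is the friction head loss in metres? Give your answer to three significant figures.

h_f ≈ 18.8 m

h_f = 10.67·1350·0.704^1.852 / (107^1.852·0.579^4.8704) = 18.78 m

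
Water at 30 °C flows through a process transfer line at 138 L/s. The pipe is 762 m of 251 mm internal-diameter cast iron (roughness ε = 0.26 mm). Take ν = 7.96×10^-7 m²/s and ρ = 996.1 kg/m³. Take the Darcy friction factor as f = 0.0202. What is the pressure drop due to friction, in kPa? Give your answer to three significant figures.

V = 4Q/(πD²) = 4·0.138/(π·0.251²) = 2.789 m/s
h_f = f(L/D)V²/(2g) = 0.02020·(762/0.251)·2.789²/(2·9.81) = 24.31 m
Δp = ρg·h_f = 996.1·9.81·24.31 = 237.6 kPa

Δp ≈ 238 kPa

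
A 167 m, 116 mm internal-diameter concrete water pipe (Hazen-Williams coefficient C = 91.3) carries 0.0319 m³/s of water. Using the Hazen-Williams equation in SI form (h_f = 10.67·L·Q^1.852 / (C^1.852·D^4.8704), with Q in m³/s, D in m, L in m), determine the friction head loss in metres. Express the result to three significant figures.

h_f = 10.67·167·0.0319^1.852 / (91.3^1.852·0.116^4.8704) = 25.44 m

h_f ≈ 25.4 m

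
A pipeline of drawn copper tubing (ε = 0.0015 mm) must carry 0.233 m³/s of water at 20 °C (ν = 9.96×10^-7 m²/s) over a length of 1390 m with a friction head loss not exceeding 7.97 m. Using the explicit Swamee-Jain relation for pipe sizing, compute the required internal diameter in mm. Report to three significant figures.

D ≈ 400 mm

Swamee-Jain (Type III): D = 0.66·[ε^1.25·(LQ²/(gh_f))^4.75 + ν·Q^9.4·(L/(gh_f))^5.2]^0.04
LQ²/(gh_f) = 0.9652; L/(gh_f) = 17.78
Term 1 = ε^1.25·(…)^4.75 = 4.44×10^-8; Term 2 = ν·Q^9.4·(…)^5.2 = 3.55×10^-6
D = 0.66·(4.44×10^-8 + 3.55×10^-6)^0.04 = 0.3998 m = 400 mm
Check: V = 1.86 m/s, Re = 7.45×10^5, f = 0.01228, h_f = 7.50 m ≈ 7.97 m ✓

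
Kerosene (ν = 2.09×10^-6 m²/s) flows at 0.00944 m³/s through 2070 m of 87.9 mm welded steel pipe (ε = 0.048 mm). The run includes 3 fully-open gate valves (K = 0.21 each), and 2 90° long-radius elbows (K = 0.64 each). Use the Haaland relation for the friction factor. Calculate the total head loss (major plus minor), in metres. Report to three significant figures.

H_L ≈ 62.6 m

V = 4Q/(πD²) = 1.556 m/s; V²/2g = 0.1233 m
Re = 6.54×10^4, ε/D = 5.46×10^-4 → f = 0.02146 (Haaland)
Major: h_f = f(L/D)·V²/2g = 0.02146·23549·0.1233 = 62.34 m
Minor: ΣK = 1.91; h_m = ΣK·V²/2g = 0.2356 m
Total H_L = 62.34 + 0.2356 = 62.58 m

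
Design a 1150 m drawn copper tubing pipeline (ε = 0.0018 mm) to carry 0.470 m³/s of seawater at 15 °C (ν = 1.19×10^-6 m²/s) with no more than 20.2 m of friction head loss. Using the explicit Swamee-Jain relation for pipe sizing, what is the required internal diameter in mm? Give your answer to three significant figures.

Swamee-Jain (Type III): D = 0.66·[ε^1.25·(LQ²/(gh_f))^4.75 + ν·Q^9.4·(L/(gh_f))^5.2]^0.04
LQ²/(gh_f) = 1.282; L/(gh_f) = 5.803
Term 1 = ε^1.25·(…)^4.75 = 2.15×10^-7; Term 2 = ν·Q^9.4·(…)^5.2 = 9.21×10^-6
D = 0.66·(2.15×10^-7 + 9.21×10^-6)^0.04 = 0.4155 m = 415 mm
Check: V = 3.47 m/s, Re = 1.21×10^6, f = 0.01137, h_f = 19.3 m ≈ 20.2 m ✓

D ≈ 415 mm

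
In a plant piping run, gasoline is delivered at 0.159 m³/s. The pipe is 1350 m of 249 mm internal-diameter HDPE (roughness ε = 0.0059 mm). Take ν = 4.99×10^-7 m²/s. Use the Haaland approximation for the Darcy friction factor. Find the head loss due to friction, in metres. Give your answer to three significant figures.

V = 4Q/(πD²) = 4·0.159/(π·0.249²) = 3.265 m/s
Re = VD/ν = 3.265·0.249/4.99×10^-7 = 1.63×10^6 → turbulent
ε/D = 0.0059/249 = 2.37×10^-5
Haaland: f = 0.01130
h_f = f(L/D)V²/(2g) = 0.01130·(1350/0.249)·3.265²/(2·9.81) = 33.30 m

h_f ≈ 33.3 m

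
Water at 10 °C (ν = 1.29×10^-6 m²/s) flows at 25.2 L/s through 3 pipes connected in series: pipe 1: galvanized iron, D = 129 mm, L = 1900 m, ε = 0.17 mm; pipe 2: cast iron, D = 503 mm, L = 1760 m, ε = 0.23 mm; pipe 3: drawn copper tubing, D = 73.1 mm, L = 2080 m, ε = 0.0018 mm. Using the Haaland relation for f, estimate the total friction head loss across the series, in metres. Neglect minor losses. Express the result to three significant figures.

H ≈ 806 m

Pipe 1: V = 1.928 m/s, Re = 1.93×10^5, ε/D = 0.00132, f = 0.02214, h_1 = f(L/D)V²/2g = 61.78 m
Pipe 2: V = 0.1268 m/s, Re = 4.94×10^4, ε/D = 4.57×10^-4, f = 0.02216, h_2 = f(L/D)V²/2g = 0.06357 m
Pipe 3: V = 6.004 m/s, Re = 3.40×10^5, ε/D = 2.46×10^-5, f = 0.01424, h_3 = f(L/D)V²/2g = 744.4 m
Series → Q common, losses add: H = Σh = 806.2 m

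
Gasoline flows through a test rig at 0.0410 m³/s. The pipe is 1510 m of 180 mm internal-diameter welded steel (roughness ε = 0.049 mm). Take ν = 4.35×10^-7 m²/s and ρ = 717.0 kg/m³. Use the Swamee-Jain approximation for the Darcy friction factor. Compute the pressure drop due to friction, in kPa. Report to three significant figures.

V = 4Q/(πD²) = 4·0.0410/(π·0.180²) = 1.611 m/s
Re = VD/ν = 1.611·0.180/4.35×10^-7 = 6.67×10^5 → turbulent
ε/D = 0.049/180 = 2.72×10^-4
Swamee-Jain: f = 0.01584
h_f = f(L/D)V²/(2g) = 0.01584·(1510/0.180)·1.611²/(2·9.81) = 17.58 m
Δp = ρg·h_f = 717.0·9.81·17.58 = 123.7 kPa

Δp ≈ 124 kPa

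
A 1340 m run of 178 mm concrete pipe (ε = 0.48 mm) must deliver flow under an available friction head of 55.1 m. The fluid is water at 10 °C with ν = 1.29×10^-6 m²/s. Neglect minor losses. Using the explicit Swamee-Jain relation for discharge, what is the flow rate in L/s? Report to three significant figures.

Q ≈ 58.7 L/s

Swamee-Jain (Type II): Q = -0.965·√(gD⁵h_f/L)·ln[ε/(3.7D) + √(3.17ν²L/(gD³h_f))]
√(gD⁵h_f/L) = √(9.81·0.178⁵·55.1/1340) = 0.008490
ε/(3.7D) = 7.29×10^-4; √(3.17ν²L/(gD³h_f)) = 4.82×10^-5
Q = -0.965·0.008490·ln(7.770×10^-4) = 0.05866 m³/s
Check: V = 2.36 m/s, Re = 3.25×10^5, f = 0.02599, h_f = 55.4 m ≈ 55.1 m ✓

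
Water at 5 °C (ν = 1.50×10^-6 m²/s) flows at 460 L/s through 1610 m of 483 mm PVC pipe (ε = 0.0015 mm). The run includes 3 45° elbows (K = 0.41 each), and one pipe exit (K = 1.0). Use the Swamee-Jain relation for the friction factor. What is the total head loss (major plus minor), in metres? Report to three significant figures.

V = 4Q/(πD²) = 2.511 m/s; V²/2g = 0.3213 m
Re = 8.08×10^5, ε/D = 3.11×10^-6 → f = 0.01210 (Swamee-Jain)
Major: h_f = f(L/D)·V²/2g = 0.01210·3333·0.3213 = 12.96 m
Minor: ΣK = 2.23; h_m = ΣK·V²/2g = 0.7164 m
Total H_L = 12.96 + 0.7164 = 13.68 m

H_L ≈ 13.7 m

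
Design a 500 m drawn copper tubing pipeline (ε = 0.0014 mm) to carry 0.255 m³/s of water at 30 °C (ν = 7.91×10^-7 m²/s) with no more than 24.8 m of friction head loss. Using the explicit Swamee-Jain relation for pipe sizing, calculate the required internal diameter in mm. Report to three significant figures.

D ≈ 262 mm

Swamee-Jain (Type III): D = 0.66·[ε^1.25·(LQ²/(gh_f))^4.75 + ν·Q^9.4·(L/(gh_f))^5.2]^0.04
LQ²/(gh_f) = 0.1336; L/(gh_f) = 2.055
Term 1 = ε^1.25·(…)^4.75 = 3.39×10^-12; Term 2 = ν·Q^9.4·(…)^5.2 = 8.84×10^-11
D = 0.66·(3.39×10^-12 + 8.84×10^-11)^0.04 = 0.2619 m = 262 mm
Check: V = 4.74 m/s, Re = 1.57×10^6, f = 0.01095, h_f = 23.9 m ≈ 24.8 m ✓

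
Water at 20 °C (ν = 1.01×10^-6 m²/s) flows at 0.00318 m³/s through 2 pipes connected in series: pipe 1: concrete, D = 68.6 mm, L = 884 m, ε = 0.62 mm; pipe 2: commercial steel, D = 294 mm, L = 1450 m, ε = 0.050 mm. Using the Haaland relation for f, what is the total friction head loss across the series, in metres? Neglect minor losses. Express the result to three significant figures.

Pipe 1: V = 0.8604 m/s, Re = 5.84×10^4, ε/D = 0.00904, f = 0.03772, h_1 = f(L/D)V²/2g = 18.34 m
Pipe 2: V = 0.04684 m/s, Re = 1.36×10^4, ε/D = 1.70×10^-4, f = 0.02864, h_2 = f(L/D)V²/2g = 0.01580 m
Series → Q common, losses add: H = Σh = 18.35 m

H ≈ 18.4 m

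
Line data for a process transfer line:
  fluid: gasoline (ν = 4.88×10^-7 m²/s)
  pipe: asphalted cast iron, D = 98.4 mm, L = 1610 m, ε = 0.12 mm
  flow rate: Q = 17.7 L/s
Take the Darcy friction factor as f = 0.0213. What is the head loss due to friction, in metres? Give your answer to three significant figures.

h_f ≈ 96.2 m

V = 4Q/(πD²) = 4·0.0177/(π·0.0984²) = 2.328 m/s
h_f = f(L/D)V²/(2g) = 0.02130·(1610/0.0984)·2.328²/(2·9.81) = 96.23 m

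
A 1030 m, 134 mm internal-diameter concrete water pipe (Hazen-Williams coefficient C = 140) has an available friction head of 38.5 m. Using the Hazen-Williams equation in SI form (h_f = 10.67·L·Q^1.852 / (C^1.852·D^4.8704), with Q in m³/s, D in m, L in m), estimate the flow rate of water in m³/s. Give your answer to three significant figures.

Rearranging: Q = [h_f·C^1.852·D^4.8704 / (10.67·L)]^(1/1.852)
Q = [38.5·140^1.852·0.134^4.8704 / (10.67·1030)]^0.540 = 0.03347 m³/s

Q ≈ 0.0335 m³/s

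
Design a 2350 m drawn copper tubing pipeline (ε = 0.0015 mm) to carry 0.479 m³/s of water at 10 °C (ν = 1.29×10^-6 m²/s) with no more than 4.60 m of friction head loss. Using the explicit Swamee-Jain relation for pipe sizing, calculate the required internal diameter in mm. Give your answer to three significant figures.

D ≈ 662 mm

Swamee-Jain (Type III): D = 0.66·[ε^1.25·(LQ²/(gh_f))^4.75 + ν·Q^9.4·(L/(gh_f))^5.2]^0.04
LQ²/(gh_f) = 11.95; L/(gh_f) = 52.08
Term 1 = ε^1.25·(…)^4.75 = 0.00688; Term 2 = ν·Q^9.4·(…)^5.2 = 1.08
D = 0.66·(0.00688 + 1.08)^0.04 = 0.6621 m = 662 mm
Check: V = 1.39 m/s, Re = 7.14×10^5, f = 0.01234, h_f = 4.32 m ≈ 4.60 m ✓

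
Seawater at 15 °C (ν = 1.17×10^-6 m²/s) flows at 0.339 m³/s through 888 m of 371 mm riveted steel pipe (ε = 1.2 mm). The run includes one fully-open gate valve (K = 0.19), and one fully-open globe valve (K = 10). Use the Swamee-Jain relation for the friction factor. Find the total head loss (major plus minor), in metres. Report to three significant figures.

V = 4Q/(πD²) = 3.136 m/s; V²/2g = 0.5012 m
Re = 9.94×10^5, ε/D = 0.00323 → f = 0.02693 (Swamee-Jain)
Major: h_f = f(L/D)·V²/2g = 0.02693·2394·0.5012 = 32.30 m
Minor: ΣK = 10.2; h_m = ΣK·V²/2g = 5.107 m
Total H_L = 32.30 + 5.107 = 37.41 m

H_L ≈ 37.4 m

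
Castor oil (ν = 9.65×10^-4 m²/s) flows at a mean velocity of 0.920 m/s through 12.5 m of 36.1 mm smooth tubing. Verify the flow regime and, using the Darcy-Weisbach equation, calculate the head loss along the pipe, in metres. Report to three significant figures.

Re = VD/ν = 0.920·0.03610/9.65×10^-4 = 34.4 → laminar (Re < 2300)
f = 64/Re = 1.860
h_f = f(L/D)V²/(2g) = 1.860·(12.5/0.03610)·0.920²/(2·9.81) = 27.78 m

h_f ≈ 27.8 m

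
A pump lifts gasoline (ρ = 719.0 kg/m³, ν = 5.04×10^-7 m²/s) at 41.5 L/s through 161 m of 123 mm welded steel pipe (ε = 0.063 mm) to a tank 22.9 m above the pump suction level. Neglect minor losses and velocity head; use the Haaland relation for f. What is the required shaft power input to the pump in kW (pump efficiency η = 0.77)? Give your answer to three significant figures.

P_shaft ≈ 14.1 kW

V = 4Q/(πD²) = 3.493 m/s; Re = 8.52×10^5; ε/D = 5.12×10^-4; f = 0.01733
h_f = f(L/D)V²/2g = 14.10 m
Total head H = z + h_f = 22.9 + 14.10 = 37.00 m
P_hyd = ρgQH = 719.0·9.81·0.0415·37.00 = 10.83 kW
P_shaft = P_hyd/η = 10.83/0.77 = 14.07 kW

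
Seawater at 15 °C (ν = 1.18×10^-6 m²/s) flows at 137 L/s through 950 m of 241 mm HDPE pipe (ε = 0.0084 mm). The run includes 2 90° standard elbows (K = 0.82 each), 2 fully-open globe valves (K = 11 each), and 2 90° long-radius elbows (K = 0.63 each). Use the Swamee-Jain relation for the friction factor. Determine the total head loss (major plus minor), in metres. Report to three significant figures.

H_L ≈ 35.4 m

V = 4Q/(πD²) = 3.003 m/s; V²/2g = 0.4597 m
Re = 6.13×10^5, ε/D = 3.49×10^-5 → f = 0.01323 (Swamee-Jain)
Major: h_f = f(L/D)·V²/2g = 0.01323·3942·0.4597 = 23.97 m
Minor: ΣK = 24.9; h_m = ΣK·V²/2g = 11.45 m
Total H_L = 23.97 + 11.45 = 35.41 m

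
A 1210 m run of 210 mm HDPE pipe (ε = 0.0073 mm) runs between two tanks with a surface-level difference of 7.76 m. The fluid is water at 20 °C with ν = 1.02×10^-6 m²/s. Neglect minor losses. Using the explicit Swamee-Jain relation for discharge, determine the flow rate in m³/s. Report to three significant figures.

Swamee-Jain (Type II): Q = -0.965·√(gD⁵h_f/L)·ln[ε/(3.7D) + √(3.17ν²L/(gD³h_f))]
√(gD⁵h_f/L) = √(9.81·0.210⁵·7.76/1210) = 0.005069
ε/(3.7D) = 9.40×10^-6; √(3.17ν²L/(gD³h_f)) = 7.52×10^-5
Q = -0.965·0.005069·ln(8.463×10^-5) = 0.04587 m³/s
Check: V = 1.32 m/s, Re = 2.73×10^5, f = 0.01501, h_f = 7.73 m ≈ 7.76 m ✓

Q ≈ 0.0459 m³/s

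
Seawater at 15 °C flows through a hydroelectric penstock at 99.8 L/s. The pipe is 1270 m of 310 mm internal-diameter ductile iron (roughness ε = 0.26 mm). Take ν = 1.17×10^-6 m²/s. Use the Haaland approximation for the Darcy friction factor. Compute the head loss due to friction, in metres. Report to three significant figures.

h_f ≈ 7.19 m

V = 4Q/(πD²) = 4·0.0998/(π·0.310²) = 1.322 m/s
Re = VD/ν = 1.322·0.310/1.17×10^-6 = 3.50×10^5 → turbulent
ε/D = 0.26/310 = 8.39×10^-4
Haaland: f = 0.01969
h_f = f(L/D)V²/(2g) = 0.01969·(1270/0.310)·1.322²/(2·9.81) = 7.187 m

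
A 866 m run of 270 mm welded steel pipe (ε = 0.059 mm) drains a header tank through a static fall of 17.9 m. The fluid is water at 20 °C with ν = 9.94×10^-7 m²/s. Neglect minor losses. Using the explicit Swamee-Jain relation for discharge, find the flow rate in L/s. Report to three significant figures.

Swamee-Jain (Type II): Q = -0.965·√(gD⁵h_f/L)·ln[ε/(3.7D) + √(3.17ν²L/(gD³h_f))]
√(gD⁵h_f/L) = √(9.81·0.270⁵·17.9/866) = 0.01706
ε/(3.7D) = 5.91×10^-5; √(3.17ν²L/(gD³h_f)) = 2.80×10^-5
Q = -0.965·0.01706·ln(8.707×10^-5) = 0.1539 m³/s
Check: V = 2.69 m/s, Re = 7.30×10^5, f = 0.01525, h_f = 18.0 m ≈ 17.9 m ✓

Q ≈ 154 L/s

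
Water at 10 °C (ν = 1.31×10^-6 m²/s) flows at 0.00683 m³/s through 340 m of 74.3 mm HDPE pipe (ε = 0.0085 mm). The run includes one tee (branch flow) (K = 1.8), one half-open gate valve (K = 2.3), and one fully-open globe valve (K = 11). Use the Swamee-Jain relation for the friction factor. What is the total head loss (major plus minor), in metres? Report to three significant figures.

V = 4Q/(πD²) = 1.575 m/s; V²/2g = 0.1265 m
Re = 8.93×10^4, ε/D = 1.14×10^-4 → f = 0.01892 (Swamee-Jain)
Major: h_f = f(L/D)·V²/2g = 0.01892·4576·0.1265 = 10.95 m
Minor: ΣK = 15.1; h_m = ΣK·V²/2g = 1.910 m
Total H_L = 10.95 + 1.910 = 12.86 m

H_L ≈ 12.9 m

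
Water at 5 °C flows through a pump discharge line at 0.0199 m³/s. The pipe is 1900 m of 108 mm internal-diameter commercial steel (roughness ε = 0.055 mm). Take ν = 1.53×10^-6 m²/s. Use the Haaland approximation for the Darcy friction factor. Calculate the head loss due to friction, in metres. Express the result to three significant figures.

h_f ≈ 81.0 m

V = 4Q/(πD²) = 4·0.0199/(π·0.108²) = 2.172 m/s
Re = VD/ν = 2.172·0.108/1.53×10^-6 = 1.53×10^5 → turbulent
ε/D = 0.055/108 = 5.09×10^-4
Haaland: f = 0.01915
h_f = f(L/D)V²/(2g) = 0.01915·(1900/0.108)·2.172²/(2·9.81) = 81.04 m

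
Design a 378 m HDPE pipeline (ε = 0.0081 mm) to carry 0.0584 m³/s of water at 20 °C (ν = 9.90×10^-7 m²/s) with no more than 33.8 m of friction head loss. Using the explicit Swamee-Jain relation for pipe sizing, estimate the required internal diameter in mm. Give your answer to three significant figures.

Swamee-Jain (Type III): D = 0.66·[ε^1.25·(LQ²/(gh_f))^4.75 + ν·Q^9.4·(L/(gh_f))^5.2]^0.04
LQ²/(gh_f) = 0.003888; L/(gh_f) = 1.140
Term 1 = ε^1.25·(…)^4.75 = 1.54×10^-18; Term 2 = ν·Q^9.4·(…)^5.2 = 4.96×10^-18
D = 0.66·(1.54×10^-18 + 4.96×10^-18)^0.04 = 0.1355 m = 136 mm
Check: V = 4.05 m/s, Re = 5.54×10^5, f = 0.01378, h_f = 32.1 m ≈ 33.8 m ✓

D ≈ 136 mm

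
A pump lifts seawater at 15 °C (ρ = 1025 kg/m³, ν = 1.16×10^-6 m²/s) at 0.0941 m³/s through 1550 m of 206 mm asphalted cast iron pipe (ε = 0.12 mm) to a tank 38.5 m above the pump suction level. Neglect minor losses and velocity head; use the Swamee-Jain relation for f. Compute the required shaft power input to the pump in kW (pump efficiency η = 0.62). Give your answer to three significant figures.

V = 4Q/(πD²) = 2.823 m/s; Re = 5.01×10^5; ε/D = 5.83×10^-4; f = 0.01827
h_f = f(L/D)V²/2g = 55.85 m
Total head H = z + h_f = 38.5 + 55.85 = 94.35 m
P_hyd = ρgQH = 1025·9.81·0.0941·94.35 = 89.28 kW
P_shaft = P_hyd/η = 89.28/0.62 = 144.0 kW

P_shaft ≈ 144 kW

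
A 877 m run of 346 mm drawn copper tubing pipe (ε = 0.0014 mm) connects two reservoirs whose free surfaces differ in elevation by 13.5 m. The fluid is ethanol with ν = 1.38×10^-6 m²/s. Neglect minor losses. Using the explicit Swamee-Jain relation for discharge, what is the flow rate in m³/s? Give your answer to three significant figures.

Q ≈ 0.273 m³/s

Swamee-Jain (Type II): Q = -0.965·√(gD⁵h_f/L)·ln[ε/(3.7D) + √(3.17ν²L/(gD³h_f))]
√(gD⁵h_f/L) = √(9.81·0.346⁵·13.5/877) = 0.02736
ε/(3.7D) = 1.09×10^-6; √(3.17ν²L/(gD³h_f)) = 3.11×10^-5
Q = -0.965·0.02736·ln(3.216×10^-5) = 0.2732 m³/s
Check: V = 2.91 m/s, Re = 7.28×10^5, f = 0.01234, h_f = 13.5 m ≈ 13.5 m ✓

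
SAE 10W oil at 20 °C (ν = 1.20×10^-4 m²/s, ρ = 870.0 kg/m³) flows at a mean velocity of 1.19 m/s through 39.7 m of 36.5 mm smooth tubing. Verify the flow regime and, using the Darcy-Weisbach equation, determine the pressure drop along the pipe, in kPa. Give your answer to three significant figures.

Δp ≈ 118 kPa

Re = VD/ν = 1.19·0.03650/1.20×10^-4 = 362 → laminar (Re < 2300)
f = 64/Re = 0.1768
h_f = f(L/D)V²/(2g) = 0.1768·(39.7/0.03650)·1.19²/(2·9.81) = 13.88 m
Δp = ρg·h_f = 870.0·9.81·13.88 = 118.5 kPa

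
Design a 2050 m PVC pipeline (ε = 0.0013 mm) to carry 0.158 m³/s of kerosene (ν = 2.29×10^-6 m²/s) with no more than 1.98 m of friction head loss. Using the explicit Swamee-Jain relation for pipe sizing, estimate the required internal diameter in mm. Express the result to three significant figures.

D ≈ 517 mm

Swamee-Jain (Type III): D = 0.66·[ε^1.25·(LQ²/(gh_f))^4.75 + ν·Q^9.4·(L/(gh_f))^5.2]^0.04
LQ²/(gh_f) = 2.635; L/(gh_f) = 105.5
Term 1 = ε^1.25·(…)^4.75 = 4.37×10^-6; Term 2 = ν·Q^9.4·(…)^5.2 = 0.00223
D = 0.66·(4.37×10^-6 + 0.00223)^0.04 = 0.5171 m = 517 mm
Check: V = 0.752 m/s, Re = 1.70×10^5, f = 0.01606, h_f = 1.84 m ≈ 1.98 m ✓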